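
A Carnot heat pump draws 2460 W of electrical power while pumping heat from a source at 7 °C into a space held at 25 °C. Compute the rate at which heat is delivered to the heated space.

Q̇_H ≈ 40700 W

T_H = 25 °C → 25 + 273.15 = 298.15 K.
T_C = 7 °C → 7 + 273.15 = 280.15 K.
COP_HP = T_H/(T_H − T_C) = 298.15/18.00 = 16.5639.
Q_H = COP_HP · W = 16.5639 × 2460 = 40700 W.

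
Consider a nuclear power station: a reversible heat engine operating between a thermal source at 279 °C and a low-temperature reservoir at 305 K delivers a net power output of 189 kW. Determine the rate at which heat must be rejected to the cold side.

Q̇_C ≈ 233 kW

T_H = 279 °C → 279 + 273.15 = 552.15 K.
Carnot efficiency: η = 1 − T_C/T_H = 1 − 305.00/552.15 = 0.4476.
Since Q_C/Q_H = T_C/T_H and Q_H = W/η, Q_C = W·T_C/(T_H − T_C) = 189 × 305.00/247.15 = 233 kW.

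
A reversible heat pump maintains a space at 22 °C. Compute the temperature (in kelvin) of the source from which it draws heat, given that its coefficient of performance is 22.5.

T_H = 22 °C → 22 + 273.15 = 295.15 K.
COP_HP = T_H/(T_H − T_C) ⇒ T_C = T_H·(COP_HP − 1)/COP_HP = 295.15 × (22.5 − 1)/22.5 = 282 K.

T_C ≈ 282 K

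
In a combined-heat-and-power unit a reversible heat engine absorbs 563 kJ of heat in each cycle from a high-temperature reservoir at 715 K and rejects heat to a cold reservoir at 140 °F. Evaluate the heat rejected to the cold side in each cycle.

T_C = 140 °F → (140 − 32) × 5/9 = 60.00 °C = 333.15 K.
The Carnot efficiency is η = 1 − T_C/T_H = 1 − 333.15/715.00 = 0.5341.
For a reversible cycle Q_C/Q_H = T_C/T_H, so Q_C = 563 × 333.15/715.00 = 262 kJ.

Q_C ≈ 262 kJ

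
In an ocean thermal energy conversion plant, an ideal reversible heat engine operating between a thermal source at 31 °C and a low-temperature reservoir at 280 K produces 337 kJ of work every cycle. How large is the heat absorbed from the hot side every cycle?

Q_H ≈ 4240 kJ

T_H = 31 °C → 31 + 273.15 = 304.15 K.
For a reversible engine, η = 1 − T_C/T_H = 1 − 280.00/304.15 = 0.0794.
Q_H = W/η = 337/0.0794 = 4240 kJ.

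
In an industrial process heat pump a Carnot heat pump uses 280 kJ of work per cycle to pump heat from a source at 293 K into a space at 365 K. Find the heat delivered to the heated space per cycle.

Reversible heating COP: COP_HP = T_H/(T_H − T_C) = 365.00/72.00 = 5.0694.
Q_H = COP_HP · W = 5.0694 × 280 = 1419 kJ.

Q_H ≈ 1419 kJ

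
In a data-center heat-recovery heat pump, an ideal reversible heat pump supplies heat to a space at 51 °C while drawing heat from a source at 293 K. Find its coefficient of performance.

COP_HP ≈ 10.4

T_H = 51 °C → 51 + 273.15 = 324.15 K.
Reversible heating COP: COP_HP = T_H/(T_H − T_C) = 324.15/(324.15 − 293.00) = 10.4.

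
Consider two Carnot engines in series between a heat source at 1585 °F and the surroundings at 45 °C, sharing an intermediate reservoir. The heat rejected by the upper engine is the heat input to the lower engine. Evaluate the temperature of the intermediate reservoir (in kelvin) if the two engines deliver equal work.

T_H = 1585 °F → (1585 − 32) × 5/9 = 862.78 °C = 1135.93 K.
T_C = 45 °C → 45 + 273.15 = 318.15 K.
For reversible stages Q_m = Q_H·(T_m/T_H). Setting W₁ = Q_H(1 − T_m/T_H) equal to W₂ = Q_m(1 − T_C/T_m) = Q_H·(T_m − T_C)/T_H gives T_H − T_m = T_m − T_C, so T_m = (T_H + T_C)/2 = (1135.93 + 318.15)/2 = 727.0 K.

T_m ≈ 727.0 K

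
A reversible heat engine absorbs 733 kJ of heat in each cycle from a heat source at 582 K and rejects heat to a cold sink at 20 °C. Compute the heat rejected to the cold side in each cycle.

Q_C ≈ 369 kJ

T_C = 20 °C → 20 + 273.15 = 293.15 K.
For a reversible engine, η = 1 − T_C/T_H = 1 − 293.15/582.00 = 0.4963.
For a reversible cycle Q_C/Q_H = T_C/T_H, so Q_C = 733 × 293.15/582.00 = 369 kJ.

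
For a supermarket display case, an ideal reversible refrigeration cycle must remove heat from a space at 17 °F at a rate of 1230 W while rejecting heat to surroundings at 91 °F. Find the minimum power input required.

T_H = 91 °F → (91 − 32) × 5/9 = 32.78 °C = 305.93 K.
T_C = 17 °F → (17 − 32) × 5/9 = -8.33 °C = 264.82 K.
COP_R = T_C/(T_H − T_C) = 264.82/41.11 = 6.4415.
W = Q_C/COP_R = 1230/6.4415 = 191 W.

Ẇ_in ≈ 191 W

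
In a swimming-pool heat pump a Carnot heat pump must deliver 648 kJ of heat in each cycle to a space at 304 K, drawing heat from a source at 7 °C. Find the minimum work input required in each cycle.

T_C = 7 °C → 7 + 273.15 = 280.15 K.
COP_HP = T_H/(T_H − T_C) = 304.00/23.85 = 12.7463.
W = Q_H/COP_HP = 648/12.7463 = 50.8 kJ.

W_in ≈ 50.8 kJ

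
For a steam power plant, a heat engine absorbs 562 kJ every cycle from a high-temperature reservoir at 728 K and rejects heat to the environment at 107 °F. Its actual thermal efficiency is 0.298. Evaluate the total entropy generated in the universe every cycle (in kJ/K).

T_C = 107 °F → (107 − 32) × 5/9 = 41.67 °C = 314.82 K.
W = η·Q_H = 0.298 × 562 = 167.5 kJ, so Q_C = Q_H − W = 394.5 kJ.
The hot reservoir loses entropy Q_H/T_H = 562/728.00 = 0.7720 kJ/K; the cold reservoir gains Q_C/T_C = 394.5/314.82 = 1.253 kJ/K.
ΔS_univ = −Q_H/T_H + Q_C/T_C = 0.481 kJ/K (> 0, since η = 0.298 < η_Carnot = 0.568).

ΔS_univ ≈ 0.481 kJ/K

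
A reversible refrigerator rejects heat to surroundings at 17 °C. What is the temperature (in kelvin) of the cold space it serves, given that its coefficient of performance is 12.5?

T_H = 17 °C → 17 + 273.15 = 290.15 K.
COP_R = T_C/(T_H − T_C) ⇒ T_C = T_H·COP_R/(1 + COP_R) = 290.15 × 12.5/(1 + 12.5) = 269 K.

T_C ≈ 269 K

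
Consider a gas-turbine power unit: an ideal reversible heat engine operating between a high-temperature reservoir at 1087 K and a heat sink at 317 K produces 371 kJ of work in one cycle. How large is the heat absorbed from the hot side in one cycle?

Since the cycle is reversible, η = 1 − T_C/T_H = 1 − 317.00/1087.00 = 0.7084.
Q_H = W/η = 371/0.7084 = 524 kJ.

Q_H ≈ 524 kJ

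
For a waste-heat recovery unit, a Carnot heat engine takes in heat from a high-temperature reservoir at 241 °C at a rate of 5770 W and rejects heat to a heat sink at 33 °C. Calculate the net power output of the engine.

T_H = 241 °C → 241 + 273.15 = 514.15 K.
T_C = 33 °C → 33 + 273.15 = 306.15 K.
η_rev = 1 − T_C/T_H = 1 − 306.15/514.15 = 0.4046.
W = η·Q_H = 0.4046 × 5770 = 2330 W.

Ẇ ≈ 2330 W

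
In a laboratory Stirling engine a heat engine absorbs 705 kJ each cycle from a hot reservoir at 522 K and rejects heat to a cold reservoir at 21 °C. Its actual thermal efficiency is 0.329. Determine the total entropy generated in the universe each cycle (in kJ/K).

T_C = 21 °C → 21 + 273.15 = 294.15 K.
W = η·Q_H = 0.329 × 705 = 231.9 kJ, so Q_C = Q_H − W = 473.1 kJ.
Reservoir entropy changes: ΔS_H = −Q_H/T_H = −705/522.00 = -1.351 kJ/K and ΔS_C = +Q_C/T_C = 473.1/294.15 = 1.608 kJ/K.
ΔS_univ = −Q_H/T_H + Q_C/T_C = 0.258 kJ/K (> 0, since η = 0.329 < η_Carnot = 0.436).

ΔS_univ ≈ 0.258 kJ/K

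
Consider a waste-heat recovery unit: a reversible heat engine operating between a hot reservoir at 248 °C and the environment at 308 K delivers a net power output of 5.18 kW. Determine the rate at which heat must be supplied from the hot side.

Q̇_H ≈ 12.67 kW

T_H = 248 °C → 248 + 273.15 = 521.15 K.
For a reversible engine, η = 1 − T_C/T_H = 1 − 308.00/521.15 = 0.4090.
Q_H = W/η = 5.18/0.4090 = 12.67 kW.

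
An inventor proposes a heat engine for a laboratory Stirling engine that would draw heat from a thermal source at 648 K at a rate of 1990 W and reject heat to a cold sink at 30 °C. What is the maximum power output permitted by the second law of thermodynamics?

T_C = 30 °C → 30 + 273.15 = 303.15 K.
No engine can exceed the Carnot limit: η_max = 1 − T_C/T_H = 1 − 303.15/648.00 = 0.5322.
W_max = η_max · Q_H = 0.5322 × 1990 = 1060 W.

Ẇ_max ≈ 1060 W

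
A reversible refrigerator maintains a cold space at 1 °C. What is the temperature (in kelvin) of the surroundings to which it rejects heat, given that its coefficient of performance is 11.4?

T_H ≈ 298 K

T_C = 1 °C → 1 + 273.15 = 274.15 K.
COP_R = T_C/(T_H − T_C) ⇒ T_H = T_C·(1 + 1/COP_R) = 274.15 × (1 + 1/11.4) = 298 K.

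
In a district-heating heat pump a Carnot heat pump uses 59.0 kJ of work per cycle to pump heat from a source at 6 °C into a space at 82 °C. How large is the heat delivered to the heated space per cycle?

T_H = 82 °C → 82 + 273.15 = 355.15 K.
T_C = 6 °C → 6 + 273.15 = 279.15 K.
COP_HP = T_H/(T_H − T_C) = 355.15/76.00 = 4.6730.
Q_H = COP_HP · W = 4.6730 × 59.0 = 276 kJ.

Q_H ≈ 276 kJ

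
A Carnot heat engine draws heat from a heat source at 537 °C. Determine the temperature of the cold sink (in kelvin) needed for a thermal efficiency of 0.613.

T_H = 537 °C → 537 + 273.15 = 810.15 K.
From η = 1 − T_C/T_H, T_C = T_H·(1 − η) = 810.15 × (1 − 0.613) = 313.5 K.

T_C ≈ 313.5 K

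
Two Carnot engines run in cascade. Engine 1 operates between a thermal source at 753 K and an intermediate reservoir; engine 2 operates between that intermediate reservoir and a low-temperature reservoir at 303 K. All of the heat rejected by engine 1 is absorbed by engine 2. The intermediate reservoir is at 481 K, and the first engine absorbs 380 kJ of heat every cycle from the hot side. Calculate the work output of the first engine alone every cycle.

W₁ ≈ 137 kJ

First-stage efficiency η₁ = 1 − T_m/T_H = 1 − 481.00/753.00 = 0.3612.
W₁ = η₁·Q_H = 0.3612 × 380 = 137 kJ.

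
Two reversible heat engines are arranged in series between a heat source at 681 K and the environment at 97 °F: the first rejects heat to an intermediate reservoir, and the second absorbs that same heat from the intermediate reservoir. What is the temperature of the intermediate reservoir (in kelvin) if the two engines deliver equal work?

T_m ≈ 495.1 K

T_C = 97 °F → (97 − 32) × 5/9 = 36.11 °C = 309.26 K.
For reversible stages Q_m = Q_H·(T_m/T_H). Setting W₁ = Q_H(1 − T_m/T_H) equal to W₂ = Q_m(1 − T_C/T_m) = Q_H·(T_m − T_C)/T_H gives T_H − T_m = T_m − T_C, so T_m = (T_H + T_C)/2 = (681.00 + 309.26)/2 = 495.1 K.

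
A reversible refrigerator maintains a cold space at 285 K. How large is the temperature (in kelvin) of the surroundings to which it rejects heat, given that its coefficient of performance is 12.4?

T_H ≈ 308 K

COP_R = T_C/(T_H − T_C) ⇒ T_H = T_C·(1 + 1/COP_R) = 285.00 × (1 + 1/12.4) = 308 K.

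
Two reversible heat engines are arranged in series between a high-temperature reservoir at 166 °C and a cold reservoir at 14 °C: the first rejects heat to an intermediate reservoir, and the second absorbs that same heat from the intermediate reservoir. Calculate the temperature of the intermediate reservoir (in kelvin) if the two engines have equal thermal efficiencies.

T_H = 166 °C → 166 + 273.15 = 439.15 K.
T_C = 14 °C → 14 + 273.15 = 287.15 K.
Equal efficiencies require 1 − T_m/T_H = 1 − T_C/T_m, i.e. T_m/T_H = T_C/T_m, so T_m = √(T_H·T_C) = √(439.15 × 287.15) = 355 K.

T_m ≈ 355 K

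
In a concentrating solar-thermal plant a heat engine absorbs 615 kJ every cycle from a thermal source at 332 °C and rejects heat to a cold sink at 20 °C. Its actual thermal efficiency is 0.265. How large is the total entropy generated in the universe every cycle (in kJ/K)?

T_H = 332 °C → 332 + 273.15 = 605.15 K.
T_C = 20 °C → 20 + 273.15 = 293.15 K.
W = η·Q_H = 0.265 × 615 = 163.0 kJ, so Q_C = Q_H − W = 452.0 kJ.
Entropy balance on the reservoirs: −Q_H/T_H = -1.016 kJ/K, +Q_C/T_C = 1.542 kJ/K.
ΔS_univ = −Q_H/T_H + Q_C/T_C = 0.526 kJ/K (> 0, since η = 0.265 < η_Carnot = 0.516).

ΔS_univ ≈ 0.526 kJ/K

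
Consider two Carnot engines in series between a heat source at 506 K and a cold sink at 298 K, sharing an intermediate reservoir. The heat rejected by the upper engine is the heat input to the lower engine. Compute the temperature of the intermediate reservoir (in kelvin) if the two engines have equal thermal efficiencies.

Equal efficiencies require 1 − T_m/T_H = 1 − T_C/T_m, i.e. T_m/T_H = T_C/T_m, so T_m = √(T_H·T_C) = √(506.00 × 298.00) = 388 K.

T_m ≈ 388 K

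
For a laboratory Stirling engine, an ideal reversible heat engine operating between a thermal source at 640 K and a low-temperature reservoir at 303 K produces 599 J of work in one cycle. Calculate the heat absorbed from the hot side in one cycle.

Carnot efficiency: η = 1 − T_C/T_H = 1 − 303.00/640.00 = 0.5266.
Q_H = W/η = 599/0.5266 = 1138 J.

Q_H ≈ 1138 J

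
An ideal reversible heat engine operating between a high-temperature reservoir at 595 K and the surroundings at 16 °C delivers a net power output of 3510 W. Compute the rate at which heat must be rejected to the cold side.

T_C = 16 °C → 16 + 273.15 = 289.15 K.
Since the cycle is reversible, η = 1 − T_C/T_H = 1 − 289.15/595.00 = 0.5140.
Since Q_C/Q_H = T_C/T_H and Q_H = W/η, Q_C = W·T_C/(T_H − T_C) = 3510 × 289.15/305.85 = 3318 W.

Q̇_C ≈ 3318 W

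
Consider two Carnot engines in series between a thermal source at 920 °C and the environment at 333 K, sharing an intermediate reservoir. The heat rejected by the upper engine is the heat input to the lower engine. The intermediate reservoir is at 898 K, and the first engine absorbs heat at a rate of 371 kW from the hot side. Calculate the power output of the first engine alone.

Ẇ₁ ≈ 91.8 kW

T_H = 920 °C → 920 + 273.15 = 1193.15 K.
First-stage efficiency η₁ = 1 − T_m/T_H = 1 − 898.00/1193.15 = 0.2474.
W₁ = η₁·Q_H = 0.2474 × 371 = 91.8 kW.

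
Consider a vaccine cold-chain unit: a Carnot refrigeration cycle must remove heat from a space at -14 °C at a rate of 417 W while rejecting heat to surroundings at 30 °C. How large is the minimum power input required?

Ẇ_in ≈ 70.8 W

T_H = 30 °C → 30 + 273.15 = 303.15 K.
T_C = -14 °C → -14 + 273.15 = 259.15 K.
The reversible coefficient of performance is COP_R = T_C/(T_H − T_C) = 259.15/44.00 = 5.8898.
W = Q_C/COP_R = 417/5.8898 = 70.8 W.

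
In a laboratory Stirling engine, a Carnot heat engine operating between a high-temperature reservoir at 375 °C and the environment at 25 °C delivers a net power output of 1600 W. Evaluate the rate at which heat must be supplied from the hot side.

Q̇_H ≈ 2963 W

T_H = 375 °C → 375 + 273.15 = 648.15 K.
T_C = 25 °C → 25 + 273.15 = 298.15 K.
The Carnot efficiency is η = 1 − T_C/T_H = 1 − 298.15/648.15 = 0.5400.
Q_H = W/η = 1600/0.5400 = 2963 W.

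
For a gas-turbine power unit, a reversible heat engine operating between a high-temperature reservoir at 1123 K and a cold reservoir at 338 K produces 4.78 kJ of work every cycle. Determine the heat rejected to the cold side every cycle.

Q_C ≈ 2.06 kJ

η_rev = 1 − T_C/T_H = 1 − 338.00/1123.00 = 0.6990.
Since Q_C/Q_H = T_C/T_H and Q_H = W/η, Q_C = W·T_C/(T_H − T_C) = 4.78 × 338.00/785.00 = 2.06 kJ.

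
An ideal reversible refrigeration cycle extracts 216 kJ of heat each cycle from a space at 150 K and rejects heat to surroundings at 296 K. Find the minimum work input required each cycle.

W_in ≈ 210.2 kJ

Carnot COP: COP_R = T_C/(T_H − T_C) = 150.00/146.00 = 1.0274.
W = Q_C/COP_R = 216/1.0274 = 210.2 kJ.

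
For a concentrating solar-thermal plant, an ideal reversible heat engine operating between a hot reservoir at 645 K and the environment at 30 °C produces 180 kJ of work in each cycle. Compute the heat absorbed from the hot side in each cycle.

Q_H ≈ 339.6 kJ

T_C = 30 °C → 30 + 273.15 = 303.15 K.
The Carnot efficiency is η = 1 − T_C/T_H = 1 − 303.15/645.00 = 0.5300.
Q_H = W/η = 180/0.5300 = 339.6 kJ.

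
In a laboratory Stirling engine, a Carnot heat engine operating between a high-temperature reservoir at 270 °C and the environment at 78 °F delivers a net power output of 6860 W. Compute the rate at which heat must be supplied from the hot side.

Q̇_H ≈ 15200 W

T_H = 270 °C → 270 + 273.15 = 543.15 K.
T_C = 78 °F → (78 − 32) × 5/9 = 25.56 °C = 298.71 K.
Since the cycle is reversible, η = 1 − T_C/T_H = 1 − 298.71/543.15 = 0.4500.
Q_H = W/η = 6860/0.4500 = 15200 W.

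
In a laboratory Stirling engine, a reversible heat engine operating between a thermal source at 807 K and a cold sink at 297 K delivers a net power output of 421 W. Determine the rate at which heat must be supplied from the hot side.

η_rev = 1 − T_C/T_H = 1 − 297.00/807.00 = 0.6320.
Q_H = W/η = 421/0.6320 = 666 W.

Q̇_H ≈ 666 W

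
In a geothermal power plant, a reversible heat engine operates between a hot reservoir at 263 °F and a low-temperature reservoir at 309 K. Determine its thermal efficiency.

η ≈ 0.230

T_H = 263 °F → (263 − 32) × 5/9 = 128.33 °C = 401.48 K.
The Carnot efficiency is η = 1 − T_C/T_H = 1 − 309.00/401.48 = 0.230.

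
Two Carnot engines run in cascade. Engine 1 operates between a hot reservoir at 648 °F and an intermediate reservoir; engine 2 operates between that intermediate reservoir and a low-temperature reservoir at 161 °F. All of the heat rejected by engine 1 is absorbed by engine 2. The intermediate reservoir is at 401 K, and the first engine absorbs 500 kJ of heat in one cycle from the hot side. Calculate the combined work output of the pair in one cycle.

T_H = 648 °F → (648 − 32) × 5/9 = 342.22 °C = 615.37 K.
T_C = 161 °F → (161 − 32) × 5/9 = 71.67 °C = 344.82 K.
Two reversible stages in series are equivalent to a single Carnot engine between T_H and T_C, so η_total = 1 − T_C/T_H = 1 − 344.82/615.37 = 0.4397.
W_total = η_total · Q_H = 0.4397 × 500 = 220 kJ.

W_total ≈ 220 kJ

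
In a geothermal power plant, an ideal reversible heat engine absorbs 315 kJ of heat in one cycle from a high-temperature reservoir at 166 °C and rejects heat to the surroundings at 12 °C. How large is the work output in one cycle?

W ≈ 110 kJ

T_H = 166 °C → 166 + 273.15 = 439.15 K.
T_C = 12 °C → 12 + 273.15 = 285.15 K.
η_rev = 1 − T_C/T_H = 1 − 285.15/439.15 = 0.3507.
W = η·Q_H = 0.3507 × 315 = 110 kJ.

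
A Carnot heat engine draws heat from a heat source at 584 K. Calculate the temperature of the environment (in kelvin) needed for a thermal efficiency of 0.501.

From η = 1 − T_C/T_H, T_C = T_H·(1 − η) = 584.00 × (1 − 0.501) = 291.4 K.

T_C ≈ 291.4 K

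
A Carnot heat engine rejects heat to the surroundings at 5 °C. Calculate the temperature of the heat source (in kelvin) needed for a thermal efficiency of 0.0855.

T_H ≈ 304 K

T_C = 5 °C → 5 + 273.15 = 278.15 K.
From η = 1 − T_C/T_H, solving for T_H gives T_H = T_C/(1 − η) = 278.15/(1 − 0.0855) = 304 K.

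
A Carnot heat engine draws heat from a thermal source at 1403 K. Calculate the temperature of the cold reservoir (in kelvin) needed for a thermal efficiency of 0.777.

T_C ≈ 313 K

From η = 1 − T_C/T_H, T_C = T_H·(1 − η) = 1403.00 × (1 − 0.777) = 313 K.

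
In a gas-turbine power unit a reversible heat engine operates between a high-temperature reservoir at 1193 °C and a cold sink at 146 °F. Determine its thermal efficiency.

T_H = 1193 °C → 1193 + 273.15 = 1466.15 K.
T_C = 146 °F → (146 − 32) × 5/9 = 63.33 °C = 336.48 K.
η_rev = 1 − T_C/T_H = 1 − 336.48/1466.15 = 0.7705.

η ≈ 0.7705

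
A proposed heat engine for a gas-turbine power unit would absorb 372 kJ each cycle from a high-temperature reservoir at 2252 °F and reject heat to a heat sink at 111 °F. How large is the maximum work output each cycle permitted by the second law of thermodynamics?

W_max ≈ 293.7 kJ

T_H = 2252 °F → (2252 − 32) × 5/9 = 1233.33 °C = 1506.48 K.
T_C = 111 °F → (111 − 32) × 5/9 = 43.89 °C = 317.04 K.
The second-law ceiling is the Carnot efficiency, η_max = 1 − T_C/T_H = 1 − 317.04/1506.48 = 0.7896.
W_max = η_max · Q_H = 0.7896 × 372 = 293.7 kJ.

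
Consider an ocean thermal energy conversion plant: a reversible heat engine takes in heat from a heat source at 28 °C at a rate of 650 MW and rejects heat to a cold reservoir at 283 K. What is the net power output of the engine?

T_H = 28 °C → 28 + 273.15 = 301.15 K.
Carnot efficiency: η = 1 − T_C/T_H = 1 − 283.00/301.15 = 0.0603.
W = η·Q_H = 0.0603 × 650 = 39.17 MW.

Ẇ ≈ 39.17 MW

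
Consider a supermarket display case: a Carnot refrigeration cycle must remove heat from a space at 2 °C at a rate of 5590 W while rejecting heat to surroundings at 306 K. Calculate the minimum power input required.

Ẇ_in ≈ 627 W

T_C = 2 °C → 2 + 273.15 = 275.15 K.
Carnot COP: COP_R = T_C/(T_H − T_C) = 275.15/30.85 = 8.9190.
W = Q_C/COP_R = 5590/8.9190 = 627 W.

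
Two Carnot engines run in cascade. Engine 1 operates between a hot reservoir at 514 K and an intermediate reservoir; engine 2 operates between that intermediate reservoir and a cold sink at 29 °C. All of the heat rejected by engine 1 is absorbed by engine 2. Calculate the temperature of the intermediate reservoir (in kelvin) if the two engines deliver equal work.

T_C = 29 °C → 29 + 273.15 = 302.15 K.
For reversible stages Q_m = Q_H·(T_m/T_H). Setting W₁ = Q_H(1 − T_m/T_H) equal to W₂ = Q_m(1 − T_C/T_m) = Q_H·(T_m − T_C)/T_H gives T_H − T_m = T_m − T_C, so T_m = (T_H + T_C)/2 = (514.00 + 302.15)/2 = 408 K.

T_m ≈ 408 K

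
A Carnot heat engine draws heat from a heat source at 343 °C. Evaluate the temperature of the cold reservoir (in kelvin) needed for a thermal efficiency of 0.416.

T_H = 343 °C → 343 + 273.15 = 616.15 K.
From η = 1 − T_C/T_H, T_C = T_H·(1 − η) = 616.15 × (1 − 0.416) = 360 K.

T_C ≈ 360 K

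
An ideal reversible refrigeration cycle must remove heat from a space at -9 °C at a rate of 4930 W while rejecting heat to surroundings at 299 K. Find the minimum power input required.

Ẇ_in ≈ 650 W

T_C = -9 °C → -9 + 273.15 = 264.15 K.
Carnot COP: COP_R = T_C/(T_H − T_C) = 264.15/34.85 = 7.5796.
W = Q_C/COP_R = 4930/7.5796 = 650 W.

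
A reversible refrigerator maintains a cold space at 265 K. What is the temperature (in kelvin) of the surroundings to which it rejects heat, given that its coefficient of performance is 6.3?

COP_R = T_C/(T_H − T_C) ⇒ T_H = T_C·(1 + 1/COP_R) = 265.00 × (1 + 1/6.3) = 307 K.

T_H ≈ 307 K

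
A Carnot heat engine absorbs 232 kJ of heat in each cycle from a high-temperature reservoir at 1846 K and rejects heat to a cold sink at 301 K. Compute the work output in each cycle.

W ≈ 194.2 kJ

For a reversible engine, η = 1 − T_C/T_H = 1 − 301.00/1846.00 = 0.8369.
W = η·Q_H = 0.8369 × 232 = 194.2 kJ.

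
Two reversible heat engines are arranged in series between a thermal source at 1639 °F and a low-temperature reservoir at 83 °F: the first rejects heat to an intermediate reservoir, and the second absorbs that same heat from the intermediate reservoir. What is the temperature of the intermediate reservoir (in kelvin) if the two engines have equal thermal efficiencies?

T_m ≈ 593 K

T_H = 1639 °F → (1639 − 32) × 5/9 = 892.78 °C = 1165.93 K.
T_C = 83 °F → (83 − 32) × 5/9 = 28.33 °C = 301.48 K.
Equal efficiencies require 1 − T_m/T_H = 1 − T_C/T_m, i.e. T_m/T_H = T_C/T_m, so T_m = √(T_H·T_C) = √(1165.93 × 301.48) = 593 K.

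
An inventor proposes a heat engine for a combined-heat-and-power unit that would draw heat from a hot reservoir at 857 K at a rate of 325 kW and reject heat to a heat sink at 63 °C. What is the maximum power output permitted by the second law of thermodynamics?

Ẇ_max ≈ 197.5 kW

T_C = 63 °C → 63 + 273.15 = 336.15 K.
By the Carnot theorem, η_max = 1 − T_C/T_H = 1 − 336.15/857.00 = 0.6078.
W_max = η_max · Q_H = 0.6078 × 325 = 197.5 kW.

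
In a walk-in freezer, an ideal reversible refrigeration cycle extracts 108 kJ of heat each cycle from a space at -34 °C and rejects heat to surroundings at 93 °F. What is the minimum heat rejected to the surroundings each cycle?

T_H = 93 °F → (93 − 32) × 5/9 = 33.89 °C = 307.04 K.
T_C = -34 °C → -34 + 273.15 = 239.15 K.
For a reversible cycle Q_H/Q_C = T_H/T_C, so Q_H = Q_C·T_H/T_C = 108 × 307.04/239.15 = 138.7 kJ.

Q_H ≈ 138.7 kJ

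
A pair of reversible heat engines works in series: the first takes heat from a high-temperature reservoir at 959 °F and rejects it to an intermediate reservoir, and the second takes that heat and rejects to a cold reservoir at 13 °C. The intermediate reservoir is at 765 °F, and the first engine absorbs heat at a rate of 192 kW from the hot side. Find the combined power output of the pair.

Ẇ_total ≈ 122.3 kW

T_H = 959 °F → (959 − 32) × 5/9 = 515.00 °C = 788.15 K.
T_C = 13 °C → 13 + 273.15 = 286.15 K.
Two reversible stages in series are equivalent to a single Carnot engine between T_H and T_C, so η_total = 1 − T_C/T_H = 1 − 286.15/788.15 = 0.6369.
W_total = η_total · Q_H = 0.6369 × 192 = 122.3 kW.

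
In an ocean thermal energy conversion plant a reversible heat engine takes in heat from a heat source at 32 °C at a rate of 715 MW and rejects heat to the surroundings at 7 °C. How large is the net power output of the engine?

Ẇ ≈ 58.58 MW

T_H = 32 °C → 32 + 273.15 = 305.15 K.
T_C = 7 °C → 7 + 273.15 = 280.15 K.
The Carnot efficiency is η = 1 − T_C/T_H = 1 − 280.15/305.15 = 0.0819.
W = η·Q_H = 0.0819 × 715 = 58.58 MW.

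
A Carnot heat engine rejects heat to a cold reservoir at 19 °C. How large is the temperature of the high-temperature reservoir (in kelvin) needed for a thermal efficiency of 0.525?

T_C = 19 °C → 19 + 273.15 = 292.15 K.
From η = 1 − T_C/T_H, solving for T_H gives T_H = T_C/(1 − η) = 292.15/(1 − 0.525) = 615 K.

T_H ≈ 615 K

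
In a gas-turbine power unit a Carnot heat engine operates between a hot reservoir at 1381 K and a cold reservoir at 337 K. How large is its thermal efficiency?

The Carnot efficiency is η = 1 − T_C/T_H = 1 − 337.00/1381.00 = 0.756.

η ≈ 0.756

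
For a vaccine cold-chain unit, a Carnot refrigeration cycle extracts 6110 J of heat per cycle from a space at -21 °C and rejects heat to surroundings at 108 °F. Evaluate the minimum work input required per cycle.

T_H = 108 °F → (108 − 32) × 5/9 = 42.22 °C = 315.37 K.
T_C = -21 °C → -21 + 273.15 = 252.15 K.
For a reversible refrigerator, COP_R = T_C/(T_H − T_C) = 252.15/63.22 = 3.9883.
W = Q_C/COP_R = 6110/3.9883 = 1530 J.

W_in ≈ 1530 J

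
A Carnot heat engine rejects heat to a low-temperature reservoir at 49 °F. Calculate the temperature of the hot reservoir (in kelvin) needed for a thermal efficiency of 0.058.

T_H ≈ 300.0 K

T_C = 49 °F → (49 − 32) × 5/9 = 9.44 °C = 282.59 K.
From η = 1 − T_C/T_H, solving for T_H gives T_H = T_C/(1 − η) = 282.59/(1 − 0.058) = 300.0 K.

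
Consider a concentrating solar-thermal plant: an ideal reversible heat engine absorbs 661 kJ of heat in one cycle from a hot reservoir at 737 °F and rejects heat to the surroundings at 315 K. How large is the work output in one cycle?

W ≈ 347.8 kJ

T_H = 737 °F → (737 − 32) × 5/9 = 391.67 °C = 664.82 K.
Carnot efficiency: η = 1 − T_C/T_H = 1 − 315.00/664.82 = 0.5262.
W = η·Q_H = 0.5262 × 661 = 347.8 kJ.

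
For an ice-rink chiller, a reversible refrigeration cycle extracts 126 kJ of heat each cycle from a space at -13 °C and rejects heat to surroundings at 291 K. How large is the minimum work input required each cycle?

W_in ≈ 14.9 kJ

T_C = -13 °C → -13 + 273.15 = 260.15 K.
Carnot COP: COP_R = T_C/(T_H − T_C) = 260.15/30.85 = 8.4327.
W = Q_C/COP_R = 126/8.4327 = 14.9 kJ.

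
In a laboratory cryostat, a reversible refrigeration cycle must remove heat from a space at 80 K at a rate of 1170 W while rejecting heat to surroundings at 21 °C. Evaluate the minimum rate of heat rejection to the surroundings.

T_H = 21 °C → 21 + 273.15 = 294.15 K.
For a reversible cycle Q_H/Q_C = T_H/T_C, so Q_H = Q_C·T_H/T_C = 1170 × 294.15/80.00 = 4302 W.

Q̇_H ≈ 4302 W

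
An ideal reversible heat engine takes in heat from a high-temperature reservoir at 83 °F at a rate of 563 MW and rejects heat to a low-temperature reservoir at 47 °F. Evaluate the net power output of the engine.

T_H = 83 °F → (83 − 32) × 5/9 = 28.33 °C = 301.48 K.
T_C = 47 °F → (47 − 32) × 5/9 = 8.33 °C = 281.48 K.
Carnot efficiency: η = 1 − T_C/T_H = 1 − 281.48/301.48 = 0.0663.
W = η·Q_H = 0.0663 × 563 = 37.3 MW.

Ẇ ≈ 37.3 MW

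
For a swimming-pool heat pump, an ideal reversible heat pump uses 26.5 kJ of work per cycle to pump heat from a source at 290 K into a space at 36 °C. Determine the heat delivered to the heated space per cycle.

Q_H ≈ 428 kJ

T_H = 36 °C → 36 + 273.15 = 309.15 K.
The Carnot heat-pump COP is COP_HP = T_H/(T_H − T_C) = 309.15/19.15 = 16.1436.
Q_H = COP_HP · W = 16.1436 × 26.5 = 428 kJ.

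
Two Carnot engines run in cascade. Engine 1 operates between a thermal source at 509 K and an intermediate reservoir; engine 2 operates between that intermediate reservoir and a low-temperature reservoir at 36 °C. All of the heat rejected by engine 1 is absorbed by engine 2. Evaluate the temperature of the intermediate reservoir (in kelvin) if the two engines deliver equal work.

T_C = 36 °C → 36 + 273.15 = 309.15 K.
For reversible stages Q_m = Q_H·(T_m/T_H). Setting W₁ = Q_H(1 − T_m/T_H) equal to W₂ = Q_m(1 − T_C/T_m) = Q_H·(T_m − T_C)/T_H gives T_H − T_m = T_m − T_C, so T_m = (T_H + T_C)/2 = (509.00 + 309.15)/2 = 409.1 K.

T_m ≈ 409.1 K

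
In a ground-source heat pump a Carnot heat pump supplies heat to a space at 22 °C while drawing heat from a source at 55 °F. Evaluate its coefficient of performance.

T_H = 22 °C → 22 + 273.15 = 295.15 K.
T_C = 55 °F → (55 − 32) × 5/9 = 12.78 °C = 285.93 K.
Reversible heating COP: COP_HP = T_H/(T_H − T_C) = 295.15/(295.15 − 285.93) = 32.0.

COP_HP ≈ 32.0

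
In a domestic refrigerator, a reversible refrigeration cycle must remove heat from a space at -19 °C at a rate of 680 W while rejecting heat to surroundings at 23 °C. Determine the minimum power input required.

Ẇ_in ≈ 112 W

T_H = 23 °C → 23 + 273.15 = 296.15 K.
T_C = -19 °C → -19 + 273.15 = 254.15 K.
The reversible coefficient of performance is COP_R = T_C/(T_H − T_C) = 254.15/42.00 = 6.0512.
W = Q_C/COP_R = 680/6.0512 = 112 W.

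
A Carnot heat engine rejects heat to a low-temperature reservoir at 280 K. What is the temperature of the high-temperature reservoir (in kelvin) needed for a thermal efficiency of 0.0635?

T_H ≈ 299 K

From η = 1 − T_C/T_H, solving for T_H gives T_H = T_C/(1 − η) = 280.00/(1 − 0.0635) = 299 K.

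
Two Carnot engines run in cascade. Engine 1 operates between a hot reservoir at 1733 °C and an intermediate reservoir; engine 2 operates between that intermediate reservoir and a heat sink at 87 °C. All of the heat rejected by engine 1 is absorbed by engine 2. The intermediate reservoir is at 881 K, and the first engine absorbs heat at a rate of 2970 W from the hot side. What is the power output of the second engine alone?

Ẇ₂ ≈ 771 W

T_H = 1733 °C → 1733 + 273.15 = 2006.15 K.
T_C = 87 °C → 87 + 273.15 = 360.15 K.
Heat entering the second stage: Q_m = Q_H·(T_m/T_H) = 2970 × 881.00/2006.15 = 1300 W.
Second-stage efficiency η₂ = 1 − T_C/T_m = 1 − 360.15/881.00 = 0.5912, so W₂ = η₂·Q_m = 771 W.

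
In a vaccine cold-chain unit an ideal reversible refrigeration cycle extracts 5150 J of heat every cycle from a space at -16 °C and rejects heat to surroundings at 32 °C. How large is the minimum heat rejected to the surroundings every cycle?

T_H = 32 °C → 32 + 273.15 = 305.15 K.
T_C = -16 °C → -16 + 273.15 = 257.15 K.
For a reversible cycle Q_H/Q_C = T_H/T_C, so Q_H = Q_C·T_H/T_C = 5150 × 305.15/257.15 = 6110 J.

Q_H ≈ 6110 J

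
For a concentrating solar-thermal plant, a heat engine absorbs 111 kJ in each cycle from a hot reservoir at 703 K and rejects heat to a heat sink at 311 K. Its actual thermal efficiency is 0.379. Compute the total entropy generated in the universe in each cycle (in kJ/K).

ΔS_univ ≈ 0.0637 kJ/K

W = η·Q_H = 0.379 × 111 = 42.07 kJ, so Q_C = Q_H − W = 68.93 kJ.
Entropy balance on the reservoirs: −Q_H/T_H = -0.1579 kJ/K, +Q_C/T_C = 0.2216 kJ/K.
ΔS_univ = −Q_H/T_H + Q_C/T_C = 0.0637 kJ/K (> 0, since η = 0.379 < η_Carnot = 0.558).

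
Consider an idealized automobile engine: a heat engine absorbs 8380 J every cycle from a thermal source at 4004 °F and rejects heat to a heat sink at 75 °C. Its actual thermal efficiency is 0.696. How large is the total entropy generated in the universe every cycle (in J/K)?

T_H = 4004 °F → (4004 − 32) × 5/9 = 2206.67 °C = 2479.82 K.
T_C = 75 °C → 75 + 273.15 = 348.15 K.
W = η·Q_H = 0.696 × 8380 = 5832 J, so Q_C = Q_H − W = 2548 J.
Reservoir entropy changes: ΔS_H = −Q_H/T_H = −8380/2479.82 = -3.379 J/K and ΔS_C = +Q_C/T_C = 2548/348.15 = 7.317 J/K.
ΔS_univ = −Q_H/T_H + Q_C/T_C = 3.94 J/K (> 0, since η = 0.696 < η_Carnot = 0.860).

ΔS_univ ≈ 3.94 J/K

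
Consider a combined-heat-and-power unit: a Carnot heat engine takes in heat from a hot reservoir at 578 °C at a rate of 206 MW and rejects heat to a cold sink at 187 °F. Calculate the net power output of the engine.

T_H = 578 °C → 578 + 273.15 = 851.15 K.
T_C = 187 °F → (187 − 32) × 5/9 = 86.11 °C = 359.26 K.
Carnot efficiency: η = 1 − T_C/T_H = 1 − 359.26/851.15 = 0.5779.
W = η·Q_H = 0.5779 × 206 = 119 MW.

Ẇ ≈ 119 MW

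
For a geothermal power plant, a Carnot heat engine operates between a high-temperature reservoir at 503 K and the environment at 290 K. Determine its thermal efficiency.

η ≈ 0.4235

Since the cycle is reversible, η = 1 − T_C/T_H = 1 − 290.00/503.00 = 0.4235.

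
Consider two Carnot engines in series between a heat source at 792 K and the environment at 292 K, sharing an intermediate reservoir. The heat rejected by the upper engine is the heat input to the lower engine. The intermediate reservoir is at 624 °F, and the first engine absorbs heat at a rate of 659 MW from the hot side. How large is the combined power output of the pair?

Two reversible stages in series are equivalent to a single Carnot engine between T_H and T_C, so η_total = 1 − T_C/T_H = 1 − 292.00/792.00 = 0.6313.
W_total = η_total · Q_H = 0.6313 × 659 = 416 MW.

Ẇ_total ≈ 416 MW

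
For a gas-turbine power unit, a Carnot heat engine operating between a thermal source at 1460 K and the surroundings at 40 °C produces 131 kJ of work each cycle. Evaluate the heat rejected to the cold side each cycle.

Q_C ≈ 35.8 kJ

T_C = 40 °C → 40 + 273.15 = 313.15 K.
Carnot efficiency: η = 1 − T_C/T_H = 1 − 313.15/1460.00 = 0.7855.
Since Q_C/Q_H = T_C/T_H and Q_H = W/η, Q_C = W·T_C/(T_H − T_C) = 131 × 313.15/1146.85 = 35.8 kJ.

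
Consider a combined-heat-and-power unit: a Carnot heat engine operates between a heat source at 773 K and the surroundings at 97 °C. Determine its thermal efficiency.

T_C = 97 °C → 97 + 273.15 = 370.15 K.
For a reversible engine, η = 1 − T_C/T_H = 1 − 370.15/773.00 = 0.5212.

η ≈ 0.5212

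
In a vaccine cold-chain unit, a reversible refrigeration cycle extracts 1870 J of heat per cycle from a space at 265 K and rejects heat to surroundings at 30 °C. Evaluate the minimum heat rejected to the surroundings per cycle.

T_H = 30 °C → 30 + 273.15 = 303.15 K.
For a reversible cycle Q_H/Q_C = T_H/T_C, so Q_H = Q_C·T_H/T_C = 1870 × 303.15/265.00 = 2139 J.

Q_H ≈ 2139 J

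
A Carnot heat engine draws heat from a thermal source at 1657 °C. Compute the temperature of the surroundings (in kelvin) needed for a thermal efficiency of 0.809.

T_C ≈ 368.7 K

T_H = 1657 °C → 1657 + 273.15 = 1930.15 K.
From η = 1 − T_C/T_H, T_C = T_H·(1 − η) = 1930.15 × (1 − 0.809) = 368.7 K.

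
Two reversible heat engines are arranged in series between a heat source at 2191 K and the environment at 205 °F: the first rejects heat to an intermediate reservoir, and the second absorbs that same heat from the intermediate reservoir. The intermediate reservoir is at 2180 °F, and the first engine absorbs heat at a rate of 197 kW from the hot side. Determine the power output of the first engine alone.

T_C = 205 °F → (205 − 32) × 5/9 = 96.11 °C = 369.26 K.
T_m = 2180 °F → (2180 − 32) × 5/9 = 1193.33 °C = 1466.48 K.
First-stage efficiency η₁ = 1 − T_m/T_H = 1 − 1466.48/2191.00 = 0.3307.
W₁ = η₁·Q_H = 0.3307 × 197 = 65.1 kW.

Ẇ₁ ≈ 65.1 kW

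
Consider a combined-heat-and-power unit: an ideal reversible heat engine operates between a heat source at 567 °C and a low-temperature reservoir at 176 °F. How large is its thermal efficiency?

η ≈ 0.580

T_H = 567 °C → 567 + 273.15 = 840.15 K.
T_C = 176 °F → (176 − 32) × 5/9 = 80.00 °C = 353.15 K.
The Carnot efficiency is η = 1 − T_C/T_H = 1 − 353.15/840.15 = 0.580.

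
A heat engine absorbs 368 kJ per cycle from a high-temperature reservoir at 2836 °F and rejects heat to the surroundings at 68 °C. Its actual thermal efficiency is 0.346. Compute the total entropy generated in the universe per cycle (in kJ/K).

T_H = 2836 °F → (2836 − 32) × 5/9 = 1557.78 °C = 1830.93 K.
T_C = 68 °C → 68 + 273.15 = 341.15 K.
W = η·Q_H = 0.346 × 368 = 127.3 kJ, so Q_C = Q_H − W = 240.7 kJ.
The hot reservoir loses entropy Q_H/T_H = 368/1830.93 = 0.2010 kJ/K; the cold reservoir gains Q_C/T_C = 240.7/341.15 = 0.7055 kJ/K.
ΔS_univ = −Q_H/T_H + Q_C/T_C = 0.504 kJ/K (> 0, since η = 0.346 < η_Carnot = 0.814).

ΔS_univ ≈ 0.504 kJ/K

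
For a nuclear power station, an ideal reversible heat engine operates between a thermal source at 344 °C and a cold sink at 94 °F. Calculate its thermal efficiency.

T_H = 344 °C → 344 + 273.15 = 617.15 K.
T_C = 94 °F → (94 − 32) × 5/9 = 34.44 °C = 307.59 K.
The Carnot efficiency is η = 1 − T_C/T_H = 1 − 307.59/617.15 = 0.502.

η ≈ 0.502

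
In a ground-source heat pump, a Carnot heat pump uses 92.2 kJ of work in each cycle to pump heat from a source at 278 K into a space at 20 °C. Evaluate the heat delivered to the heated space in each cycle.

Q_H ≈ 1780 kJ

T_H = 20 °C → 20 + 273.15 = 293.15 K.
The Carnot heat-pump COP is COP_HP = T_H/(T_H − T_C) = 293.15/15.15 = 19.3498.
Q_H = COP_HP · W = 19.3498 × 92.2 = 1780 kJ.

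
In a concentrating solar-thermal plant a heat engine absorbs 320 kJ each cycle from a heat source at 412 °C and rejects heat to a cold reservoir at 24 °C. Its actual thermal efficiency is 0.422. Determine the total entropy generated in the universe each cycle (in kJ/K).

ΔS_univ ≈ 0.155 kJ/K

T_H = 412 °C → 412 + 273.15 = 685.15 K.
T_C = 24 °C → 24 + 273.15 = 297.15 K.
W = η·Q_H = 0.422 × 320 = 135.0 kJ, so Q_C = Q_H − W = 185.0 kJ.
The hot reservoir loses entropy Q_H/T_H = 320/685.15 = 0.4671 kJ/K; the cold reservoir gains Q_C/T_C = 185.0/297.15 = 0.6224 kJ/K.
ΔS_univ = −Q_H/T_H + Q_C/T_C = 0.155 kJ/K (> 0, since η = 0.422 < η_Carnot = 0.566).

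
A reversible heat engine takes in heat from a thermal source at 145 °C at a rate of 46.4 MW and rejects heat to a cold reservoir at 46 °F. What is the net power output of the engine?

T_H = 145 °C → 145 + 273.15 = 418.15 K.
T_C = 46 °F → (46 − 32) × 5/9 = 7.78 °C = 280.93 K.
η_rev = 1 − T_C/T_H = 1 − 280.93/418.15 = 0.3282.
W = η·Q_H = 0.3282 × 46.4 = 15.2 MW.

Ẇ ≈ 15.2 MW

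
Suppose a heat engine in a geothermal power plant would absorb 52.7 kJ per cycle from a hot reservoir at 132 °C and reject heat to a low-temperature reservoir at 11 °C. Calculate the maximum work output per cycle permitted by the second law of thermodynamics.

W_max ≈ 15.74 kJ

T_H = 132 °C → 132 + 273.15 = 405.15 K.
T_C = 11 °C → 11 + 273.15 = 284.15 K.
By the Carnot theorem, η_max = 1 − T_C/T_H = 1 − 284.15/405.15 = 0.2987.
W_max = η_max · Q_H = 0.2987 × 52.7 = 15.74 kJ.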